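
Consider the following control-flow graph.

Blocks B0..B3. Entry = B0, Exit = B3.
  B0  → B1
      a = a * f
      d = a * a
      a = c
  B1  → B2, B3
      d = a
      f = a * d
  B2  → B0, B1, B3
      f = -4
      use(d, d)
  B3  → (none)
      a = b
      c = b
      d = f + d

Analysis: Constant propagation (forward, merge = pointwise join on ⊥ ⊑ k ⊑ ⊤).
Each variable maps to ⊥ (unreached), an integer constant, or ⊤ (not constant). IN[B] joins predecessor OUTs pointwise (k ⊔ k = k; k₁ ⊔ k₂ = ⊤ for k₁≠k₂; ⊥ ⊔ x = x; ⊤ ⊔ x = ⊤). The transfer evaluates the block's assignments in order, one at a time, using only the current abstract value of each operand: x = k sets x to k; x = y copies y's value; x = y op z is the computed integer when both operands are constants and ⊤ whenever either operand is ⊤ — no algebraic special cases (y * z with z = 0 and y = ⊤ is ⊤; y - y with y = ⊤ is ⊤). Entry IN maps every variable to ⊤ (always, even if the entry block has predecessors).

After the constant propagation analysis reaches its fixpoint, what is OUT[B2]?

Fixpoint table:
  B0:  IN=(all ⊤)  OUT=(all ⊤)
  B1:  IN=(all ⊤)  OUT=(all ⊤)
  B2:  IN=(all ⊤)  OUT={f:-4; rest ⊤}
  B3:  IN=(all ⊤)  OUT=(all ⊤)

Merge at B2: IN[B2] = OUT[B1] = {a: ⊤, b: ⊤, c: ⊤, d: ⊤, e: ⊤, f: ⊤}
Applying B2's transfer function to that IN value gives OUT[B2] (row B2 above).

Answer: {a: ⊤, b: ⊤, c: ⊤, d: ⊤, e: ⊤, f: -4}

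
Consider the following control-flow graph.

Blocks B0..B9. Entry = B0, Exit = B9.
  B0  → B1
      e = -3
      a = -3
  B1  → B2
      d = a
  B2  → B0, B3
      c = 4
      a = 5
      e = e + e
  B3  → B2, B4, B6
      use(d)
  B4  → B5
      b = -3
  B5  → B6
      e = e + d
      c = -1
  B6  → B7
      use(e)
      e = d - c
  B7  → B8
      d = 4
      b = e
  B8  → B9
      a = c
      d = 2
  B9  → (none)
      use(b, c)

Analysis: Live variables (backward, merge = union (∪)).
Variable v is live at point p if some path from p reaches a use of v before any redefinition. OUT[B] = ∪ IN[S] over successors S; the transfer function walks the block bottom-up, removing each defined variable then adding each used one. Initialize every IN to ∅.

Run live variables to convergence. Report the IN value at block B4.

Answer: {d, e}

Working:
Converged values:
  B0: | IN={} | OUT={a, e}
  B1: | IN={a, e} | OUT={d, e}
  B2: | IN={d, e} | OUT={c, d, e}
  B3: | IN={c, d, e} | OUT={c, d, e}
  B4: | IN={d, e} | OUT={d, e}
  B5: | IN={d, e} | OUT={c, d, e}
  B6: | IN={c, d, e} | OUT={c, e}
  B7: | IN={c, e} | OUT={b, c}
  B8: | IN={b, c} | OUT={b, c}
  B9: | IN={b, c} | OUT={}

Merge at B4: OUT[B4] = IN[B5] = {d, e}
Applying B4's transfer function to that OUT value gives IN[B4] (row B4 above).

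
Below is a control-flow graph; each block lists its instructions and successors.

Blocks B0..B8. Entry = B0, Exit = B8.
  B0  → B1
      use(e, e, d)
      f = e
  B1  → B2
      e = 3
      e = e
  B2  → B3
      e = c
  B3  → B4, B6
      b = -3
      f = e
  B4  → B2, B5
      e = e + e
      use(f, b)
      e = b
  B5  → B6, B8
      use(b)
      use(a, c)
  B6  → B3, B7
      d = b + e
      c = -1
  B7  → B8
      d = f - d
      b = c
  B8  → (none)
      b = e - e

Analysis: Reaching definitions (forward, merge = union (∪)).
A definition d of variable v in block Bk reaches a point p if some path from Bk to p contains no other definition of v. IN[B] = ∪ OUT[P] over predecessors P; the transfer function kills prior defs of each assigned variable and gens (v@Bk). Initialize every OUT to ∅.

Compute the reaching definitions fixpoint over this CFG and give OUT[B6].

Converged values:
  B0: | IN={} | OUT={f@B0}
  B1: | IN={f@B0} | OUT={e@B1, f@B0}
  B2: | IN={b@B3, c@B6, d@B6, e@B1, e@B4, f@B0, f@B3} | OUT={b@B3, c@B6, d@B6, e@B2, f@B0, f@B3}
  B3: | IN={b@B3, c@B6, d@B6, e@B2, e@B4, f@B0, f@B3} | OUT={b@B3, c@B6, d@B6, e@B2, e@B4, f@B3}
  B4: | IN={b@B3, c@B6, d@B6, e@B2, e@B4, f@B3} | OUT={b@B3, c@B6, d@B6, e@B4, f@B3}
  B5: | IN={b@B3, c@B6, d@B6, e@B4, f@B3} | OUT={b@B3, c@B6, d@B6, e@B4, f@B3}
  B6: | IN={b@B3, c@B6, d@B6, e@B2, e@B4, f@B3} | OUT={b@B3, c@B6, d@B6, e@B2, e@B4, f@B3}
  B7: | IN={b@B3, c@B6, d@B6, e@B2, e@B4, f@B3} | OUT={b@B7, c@B6, d@B7, e@B2, e@B4, f@B3}
  B8: | IN={b@B3, b@B7, c@B6, d@B6, d@B7, e@B2, e@B4, f@B3} | OUT={b@B8, c@B6, d@B6, d@B7, e@B2, e@B4, f@B3}

Merge at B6: IN[B6] = OUT[B3] ⊔ OUT[B5] = {b@B3, c@B6, d@B6, e@B2, e@B4, f@B3}
Applying B6's transfer function to that IN value gives OUT[B6] (row B6 above).

Answer: {b@B3, c@B6, d@B6, e@B2, e@B4, f@B3}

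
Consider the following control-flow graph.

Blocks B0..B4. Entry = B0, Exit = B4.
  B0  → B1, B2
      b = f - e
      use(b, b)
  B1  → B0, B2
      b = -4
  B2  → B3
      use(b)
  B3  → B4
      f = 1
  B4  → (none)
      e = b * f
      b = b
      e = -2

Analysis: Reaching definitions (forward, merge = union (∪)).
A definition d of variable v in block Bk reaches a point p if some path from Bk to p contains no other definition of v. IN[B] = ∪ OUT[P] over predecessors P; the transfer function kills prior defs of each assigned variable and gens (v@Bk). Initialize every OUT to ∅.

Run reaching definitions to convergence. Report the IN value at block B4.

Per-block solution:
  B0:  IN={b@B1}  OUT={b@B0}
  B1:  IN={b@B0}  OUT={b@B1}
  B2:  IN={b@B0, b@B1}  OUT={b@B0, b@B1}
  B3:  IN={b@B0, b@B1}  OUT={b@B0, b@B1, f@B3}
  B4:  IN={b@B0, b@B1, f@B3}  OUT={b@B4, e@B4, f@B3}

Merge at B4: IN[B4] = OUT[B3] = {b@B0, b@B1, f@B3}

Answer: {b@B0, b@B1, f@B3}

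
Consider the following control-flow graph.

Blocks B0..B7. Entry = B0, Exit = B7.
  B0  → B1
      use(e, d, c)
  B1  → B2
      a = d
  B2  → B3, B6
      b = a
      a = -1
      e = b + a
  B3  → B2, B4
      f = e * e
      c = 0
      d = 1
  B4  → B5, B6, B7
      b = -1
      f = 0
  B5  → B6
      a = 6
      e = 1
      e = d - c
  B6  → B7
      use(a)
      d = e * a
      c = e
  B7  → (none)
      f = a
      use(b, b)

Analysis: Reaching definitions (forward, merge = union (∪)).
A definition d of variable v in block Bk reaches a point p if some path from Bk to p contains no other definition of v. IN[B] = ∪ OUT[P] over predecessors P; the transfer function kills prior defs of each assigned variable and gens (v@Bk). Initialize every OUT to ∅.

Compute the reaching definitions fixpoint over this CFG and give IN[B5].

Converged values:
  B0: | IN={} | OUT={}
  B1: | IN={} | OUT={a@B1}
  B2: | IN={a@B1, a@B2, b@B2, c@B3, d@B3, e@B2, f@B3} | OUT={a@B2, b@B2, c@B3, d@B3, e@B2, f@B3}
  B3: | IN={a@B2, b@B2, c@B3, d@B3, e@B2, f@B3} | OUT={a@B2, b@B2, c@B3, d@B3, e@B2, f@B3}
  B4: | IN={a@B2, b@B2, c@B3, d@B3, e@B2, f@B3} | OUT={a@B2, b@B4, c@B3, d@B3, e@B2, f@B4}
  B5: | IN={a@B2, b@B4, c@B3, d@B3, e@B2, f@B4} | OUT={a@B5, b@B4, c@B3, d@B3, e@B5, f@B4}
  B6: | IN={a@B2, a@B5, b@B2, b@B4, c@B3, d@B3, e@B2, e@B5, f@B3, f@B4} | OUT={a@B2, a@B5, b@B2, b@B4, c@B6, d@B6, e@B2, e@B5, f@B3, f@B4}
  B7: | IN={a@B2, a@B5, b@B2, b@B4, c@B3, c@B6, d@B3, d@B6, e@B2, e@B5, f@B3, f@B4} | OUT={a@B2, a@B5, b@B2, b@B4, c@B3, c@B6, d@B3, d@B6, e@B2, e@B5, f@B7}

Merge at B5: IN[B5] = OUT[B4] = {a@B2, b@B4, c@B3, d@B3, e@B2, f@B4}

Answer: {a@B2, b@B4, c@B3, d@B3, e@B2, f@B4}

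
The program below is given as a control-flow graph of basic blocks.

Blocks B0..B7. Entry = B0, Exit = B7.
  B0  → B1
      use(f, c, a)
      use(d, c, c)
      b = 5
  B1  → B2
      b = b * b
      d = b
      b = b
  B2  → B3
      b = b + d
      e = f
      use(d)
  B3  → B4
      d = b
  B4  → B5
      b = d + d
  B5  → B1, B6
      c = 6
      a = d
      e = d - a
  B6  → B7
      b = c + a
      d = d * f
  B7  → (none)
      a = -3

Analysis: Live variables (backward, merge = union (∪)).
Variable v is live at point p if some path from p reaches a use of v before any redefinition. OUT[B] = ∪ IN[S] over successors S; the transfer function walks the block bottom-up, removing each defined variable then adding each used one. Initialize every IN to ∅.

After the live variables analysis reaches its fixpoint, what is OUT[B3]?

Answer: {d, f}

Derivation:
Converged values:
  B0:  IN={a, c, d, f}  OUT={b, f}
  B1:  IN={b, f}  OUT={b, d, f}
  B2:  IN={b, d, f}  OUT={b, f}
  B3:  IN={b, f}  OUT={d, f}
  B4:  IN={d, f}  OUT={b, d, f}
  B5:  IN={b, d, f}  OUT={a, b, c, d, f}
  B6:  IN={a, c, d, f}  OUT={}
  B7:  IN={}  OUT={}

Merge at B3: OUT[B3] = IN[B4] = {d, f}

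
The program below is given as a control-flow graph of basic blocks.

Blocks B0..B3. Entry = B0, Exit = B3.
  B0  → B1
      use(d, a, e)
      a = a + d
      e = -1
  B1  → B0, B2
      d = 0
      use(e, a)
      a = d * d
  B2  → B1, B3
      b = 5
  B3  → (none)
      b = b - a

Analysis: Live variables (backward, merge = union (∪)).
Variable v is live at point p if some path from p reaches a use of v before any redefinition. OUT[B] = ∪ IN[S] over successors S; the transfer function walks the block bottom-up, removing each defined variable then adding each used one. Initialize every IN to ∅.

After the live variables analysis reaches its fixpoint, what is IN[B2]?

Per-block solution:
  B0: | IN={a, d, e} | OUT={a, e}
  B1: | IN={a, e} | OUT={a, d, e}
  B2: | IN={a, e} | OUT={a, b, e}
  B3: | IN={a, b} | OUT={}

Merge at B2: OUT[B2] = IN[B1] ⊔ IN[B3] = {a, b, e}
Applying B2's transfer function to that OUT value gives IN[B2] (row B2 above).

Answer: {a, e}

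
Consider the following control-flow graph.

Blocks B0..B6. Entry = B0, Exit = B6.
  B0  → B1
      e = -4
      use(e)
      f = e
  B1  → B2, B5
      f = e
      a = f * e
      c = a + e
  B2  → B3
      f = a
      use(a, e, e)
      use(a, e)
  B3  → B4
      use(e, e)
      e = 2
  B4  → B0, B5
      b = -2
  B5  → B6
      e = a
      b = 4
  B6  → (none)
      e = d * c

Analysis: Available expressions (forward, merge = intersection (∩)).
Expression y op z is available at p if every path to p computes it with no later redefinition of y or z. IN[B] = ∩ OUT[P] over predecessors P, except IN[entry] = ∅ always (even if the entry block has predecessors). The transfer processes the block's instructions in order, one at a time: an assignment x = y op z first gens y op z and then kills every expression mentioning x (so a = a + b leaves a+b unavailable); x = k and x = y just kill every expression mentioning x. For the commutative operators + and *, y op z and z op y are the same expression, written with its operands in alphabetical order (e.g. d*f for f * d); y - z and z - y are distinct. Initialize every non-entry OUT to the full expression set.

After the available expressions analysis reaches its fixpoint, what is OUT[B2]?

Per-block solution:
  B0:   IN={}   OUT={}
  B1:   IN={}   OUT={a+e, e*f}
  B2:   IN={a+e, e*f}   OUT={a+e}
  B3:   IN={a+e}   OUT={}
  B4:   IN={}   OUT={}
  B5:   IN={}   OUT={}
  B6:   IN={}   OUT={c*d}

Merge at B2: IN[B2] = OUT[B1] = {a+e, e*f}
Applying B2's transfer function to that IN value gives OUT[B2] (row B2 above).

Answer: {a+e}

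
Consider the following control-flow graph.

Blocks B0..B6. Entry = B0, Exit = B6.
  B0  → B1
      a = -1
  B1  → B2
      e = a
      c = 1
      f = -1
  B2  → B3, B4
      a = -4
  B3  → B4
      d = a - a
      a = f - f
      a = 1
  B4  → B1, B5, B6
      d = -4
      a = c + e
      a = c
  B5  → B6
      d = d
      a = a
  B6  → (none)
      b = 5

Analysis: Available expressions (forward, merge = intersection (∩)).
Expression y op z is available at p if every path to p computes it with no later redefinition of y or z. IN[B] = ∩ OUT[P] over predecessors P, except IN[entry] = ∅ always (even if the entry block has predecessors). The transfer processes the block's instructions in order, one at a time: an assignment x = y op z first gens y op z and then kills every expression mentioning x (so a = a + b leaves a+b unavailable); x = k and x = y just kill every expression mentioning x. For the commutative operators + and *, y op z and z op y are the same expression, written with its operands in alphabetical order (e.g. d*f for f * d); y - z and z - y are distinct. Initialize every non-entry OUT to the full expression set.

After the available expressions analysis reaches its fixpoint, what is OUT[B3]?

Per-block solution:
  B0: | IN={} | OUT={}
  B1: | IN={} | OUT={}
  B2: | IN={} | OUT={}
  B3: | IN={} | OUT={f-f}
  B4: | IN={} | OUT={c+e}
  B5: | IN={c+e} | OUT={c+e}
  B6: | IN={c+e} | OUT={c+e}

Merge at B3: IN[B3] = OUT[B2] = {}
Applying B3's transfer function to that IN value gives OUT[B3] (row B3 above).

Answer: {f-f}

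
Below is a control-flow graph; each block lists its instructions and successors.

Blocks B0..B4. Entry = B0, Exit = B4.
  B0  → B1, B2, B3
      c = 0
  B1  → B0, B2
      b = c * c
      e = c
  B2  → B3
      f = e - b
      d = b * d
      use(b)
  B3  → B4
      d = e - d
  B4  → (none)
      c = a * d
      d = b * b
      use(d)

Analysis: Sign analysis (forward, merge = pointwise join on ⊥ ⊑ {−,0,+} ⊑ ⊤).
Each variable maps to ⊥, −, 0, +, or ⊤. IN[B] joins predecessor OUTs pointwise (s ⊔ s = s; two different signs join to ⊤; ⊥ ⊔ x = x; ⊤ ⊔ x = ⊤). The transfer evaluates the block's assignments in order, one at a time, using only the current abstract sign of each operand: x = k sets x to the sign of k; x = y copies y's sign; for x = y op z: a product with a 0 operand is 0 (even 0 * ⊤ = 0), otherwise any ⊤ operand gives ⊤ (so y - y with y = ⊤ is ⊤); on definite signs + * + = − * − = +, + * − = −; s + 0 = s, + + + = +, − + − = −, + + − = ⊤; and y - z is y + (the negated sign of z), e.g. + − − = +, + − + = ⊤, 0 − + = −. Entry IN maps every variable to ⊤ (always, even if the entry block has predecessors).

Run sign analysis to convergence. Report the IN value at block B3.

Answer: {a: ⊤, b: ⊤, c: 0, d: ⊤, e: ⊤, f: ⊤}

Trace:
Fixpoint table:
  B0:   IN=(all ⊤)   OUT={c:0; rest ⊤}
  B1:   IN={c:0; rest ⊤}   OUT={b:0, c:0, e:0; rest ⊤}
  B2:   IN={c:0; rest ⊤}   OUT={c:0; rest ⊤}
  B3:   IN={c:0; rest ⊤}   OUT={c:0; rest ⊤}
  B4:   IN={c:0; rest ⊤}   OUT=(all ⊤)

Merge at B3: IN[B3] = OUT[B0] ⊔ OUT[B2] = {a: ⊤, b: ⊤, c: 0, d: ⊤, e: ⊤, f: ⊤}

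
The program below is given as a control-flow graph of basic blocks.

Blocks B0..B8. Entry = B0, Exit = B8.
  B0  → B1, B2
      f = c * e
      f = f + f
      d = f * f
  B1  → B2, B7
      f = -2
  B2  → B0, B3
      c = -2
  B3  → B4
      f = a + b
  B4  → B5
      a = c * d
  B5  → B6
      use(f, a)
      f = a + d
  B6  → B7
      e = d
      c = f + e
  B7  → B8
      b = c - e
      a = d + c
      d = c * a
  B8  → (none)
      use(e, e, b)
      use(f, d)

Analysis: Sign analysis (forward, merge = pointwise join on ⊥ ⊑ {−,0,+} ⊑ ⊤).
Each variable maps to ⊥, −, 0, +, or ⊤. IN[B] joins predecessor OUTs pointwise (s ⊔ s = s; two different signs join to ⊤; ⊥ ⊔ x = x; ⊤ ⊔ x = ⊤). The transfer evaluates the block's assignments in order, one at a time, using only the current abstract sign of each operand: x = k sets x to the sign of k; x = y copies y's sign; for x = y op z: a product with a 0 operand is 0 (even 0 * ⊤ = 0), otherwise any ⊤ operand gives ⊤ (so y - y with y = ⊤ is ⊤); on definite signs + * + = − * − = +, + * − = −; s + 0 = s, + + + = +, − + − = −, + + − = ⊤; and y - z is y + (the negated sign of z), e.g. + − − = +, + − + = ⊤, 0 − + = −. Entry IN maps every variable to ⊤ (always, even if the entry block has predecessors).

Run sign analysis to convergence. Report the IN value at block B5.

Answer: {a: ⊤, b: ⊤, c: -, d: ⊤, e: ⊤, f: ⊤}

Trace:
Converged values:
  B0: | IN=(all ⊤) | OUT=(all ⊤)
  B1: | IN=(all ⊤) | OUT={f:-; rest ⊤}
  B2: | IN=(all ⊤) | OUT={c:-; rest ⊤}
  B3: | IN={c:-; rest ⊤} | OUT={c:-; rest ⊤}
  B4: | IN={c:-; rest ⊤} | OUT={c:-; rest ⊤}
  B5: | IN={c:-; rest ⊤} | OUT={c:-; rest ⊤}
  B6: | IN={c:-; rest ⊤} | OUT=(all ⊤)
  B7: | IN=(all ⊤) | OUT=(all ⊤)
  B8: | IN=(all ⊤) | OUT=(all ⊤)

Merge at B5: IN[B5] = OUT[B4] = {a: ⊤, b: ⊤, c: -, d: ⊤, e: ⊤, f: ⊤}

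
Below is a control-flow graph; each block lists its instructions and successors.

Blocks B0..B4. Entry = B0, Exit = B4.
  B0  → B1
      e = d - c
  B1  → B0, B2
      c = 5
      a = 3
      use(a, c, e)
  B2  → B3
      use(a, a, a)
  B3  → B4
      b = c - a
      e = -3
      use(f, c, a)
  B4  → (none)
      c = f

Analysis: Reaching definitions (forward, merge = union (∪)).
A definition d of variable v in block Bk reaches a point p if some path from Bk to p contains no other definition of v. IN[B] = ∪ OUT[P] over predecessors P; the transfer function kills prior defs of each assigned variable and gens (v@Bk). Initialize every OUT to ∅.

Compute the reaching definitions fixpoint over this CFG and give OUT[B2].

Answer: {a@B1, c@B1, e@B0}

Derivation:
Converged values:
  B0: | IN={a@B1, c@B1, e@B0} | OUT={a@B1, c@B1, e@B0}
  B1: | IN={a@B1, c@B1, e@B0} | OUT={a@B1, c@B1, e@B0}
  B2: | IN={a@B1, c@B1, e@B0} | OUT={a@B1, c@B1, e@B0}
  B3: | IN={a@B1, c@B1, e@B0} | OUT={a@B1, b@B3, c@B1, e@B3}
  B4: | IN={a@B1, b@B3, c@B1, e@B3} | OUT={a@B1, b@B3, c@B4, e@B3}

Merge at B2: IN[B2] = OUT[B1] = {a@B1, c@B1, e@B0}
Applying B2's transfer function to that IN value gives OUT[B2] (row B2 above).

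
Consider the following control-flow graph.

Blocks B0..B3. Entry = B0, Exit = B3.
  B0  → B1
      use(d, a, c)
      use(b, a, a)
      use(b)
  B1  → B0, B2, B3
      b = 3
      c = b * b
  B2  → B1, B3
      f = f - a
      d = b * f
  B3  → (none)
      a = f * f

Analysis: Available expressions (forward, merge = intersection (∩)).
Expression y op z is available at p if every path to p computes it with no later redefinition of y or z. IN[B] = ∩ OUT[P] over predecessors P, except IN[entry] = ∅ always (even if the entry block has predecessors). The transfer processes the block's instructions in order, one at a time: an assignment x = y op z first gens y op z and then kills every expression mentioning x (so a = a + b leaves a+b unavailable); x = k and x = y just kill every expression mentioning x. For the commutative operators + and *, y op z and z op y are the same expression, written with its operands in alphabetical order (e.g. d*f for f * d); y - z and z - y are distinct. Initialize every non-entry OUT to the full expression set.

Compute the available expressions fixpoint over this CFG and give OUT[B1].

Answer: {b*b}

Derivation:
Converged values:
  B0: | IN={} | OUT={}
  B1: | IN={} | OUT={b*b}
  B2: | IN={b*b} | OUT={b*b, b*f}
  B3: | IN={b*b} | OUT={b*b, f*f}

Merge at B1: IN[B1] = OUT[B0] ∩ OUT[B2] = {}
Applying B1's transfer function to that IN value gives OUT[B1] (row B1 above).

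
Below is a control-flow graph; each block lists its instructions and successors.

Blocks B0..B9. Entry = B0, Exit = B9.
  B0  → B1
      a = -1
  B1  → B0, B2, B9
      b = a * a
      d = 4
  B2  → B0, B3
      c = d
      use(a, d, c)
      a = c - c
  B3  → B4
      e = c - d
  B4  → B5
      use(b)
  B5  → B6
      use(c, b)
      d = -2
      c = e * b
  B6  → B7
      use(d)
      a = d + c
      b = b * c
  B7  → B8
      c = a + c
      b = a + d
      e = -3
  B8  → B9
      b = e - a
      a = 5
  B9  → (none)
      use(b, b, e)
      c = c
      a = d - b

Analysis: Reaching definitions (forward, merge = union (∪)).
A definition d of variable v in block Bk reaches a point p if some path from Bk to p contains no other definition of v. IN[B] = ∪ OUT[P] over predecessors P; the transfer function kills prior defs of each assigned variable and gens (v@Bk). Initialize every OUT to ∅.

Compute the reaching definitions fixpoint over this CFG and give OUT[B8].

Fixpoint table:
  B0:   IN={a@B0, a@B2, b@B1, c@B2, d@B1}   OUT={a@B0, b@B1, c@B2, d@B1}
  B1:   IN={a@B0, b@B1, c@B2, d@B1}   OUT={a@B0, b@B1, c@B2, d@B1}
  B2:   IN={a@B0, b@B1, c@B2, d@B1}   OUT={a@B2, b@B1, c@B2, d@B1}
  B3:   IN={a@B2, b@B1, c@B2, d@B1}   OUT={a@B2, b@B1, c@B2, d@B1, e@B3}
  B4:   IN={a@B2, b@B1, c@B2, d@B1, e@B3}   OUT={a@B2, b@B1, c@B2, d@B1, e@B3}
  B5:   IN={a@B2, b@B1, c@B2, d@B1, e@B3}   OUT={a@B2, b@B1, c@B5, d@B5, e@B3}
  B6:   IN={a@B2, b@B1, c@B5, d@B5, e@B3}   OUT={a@B6, b@B6, c@B5, d@B5, e@B3}
  B7:   IN={a@B6, b@B6, c@B5, d@B5, e@B3}   OUT={a@B6, b@B7, c@B7, d@B5, e@B7}
  B8:   IN={a@B6, b@B7, c@B7, d@B5, e@B7}   OUT={a@B8, b@B8, c@B7, d@B5, e@B7}
  B9:   IN={a@B0, a@B8, b@B1, b@B8, c@B2, c@B7, d@B1, d@B5, e@B7}   OUT={a@B9, b@B1, b@B8, c@B9, d@B1, d@B5, e@B7}

Merge at B8: IN[B8] = OUT[B7] = {a@B6, b@B7, c@B7, d@B5, e@B7}
Applying B8's transfer function to that IN value gives OUT[B8] (row B8 above).

Answer: {a@B8, b@B8, c@B7, d@B5, e@B7}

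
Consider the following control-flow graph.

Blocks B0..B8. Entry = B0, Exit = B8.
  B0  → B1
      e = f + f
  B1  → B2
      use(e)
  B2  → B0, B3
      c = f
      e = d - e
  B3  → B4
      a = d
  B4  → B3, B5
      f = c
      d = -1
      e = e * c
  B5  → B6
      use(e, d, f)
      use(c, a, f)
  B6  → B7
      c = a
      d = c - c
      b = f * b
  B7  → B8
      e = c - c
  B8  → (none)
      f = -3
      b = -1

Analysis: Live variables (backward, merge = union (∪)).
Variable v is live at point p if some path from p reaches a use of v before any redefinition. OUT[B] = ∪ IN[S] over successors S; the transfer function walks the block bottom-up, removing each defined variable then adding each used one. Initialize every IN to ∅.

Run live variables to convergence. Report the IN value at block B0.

Answer: {b, d, f}

Trace:
Fixpoint table:
  B0:   IN={b, d, f}   OUT={b, d, e, f}
  B1:   IN={b, d, e, f}   OUT={b, d, e, f}
  B2:   IN={b, d, e, f}   OUT={b, c, d, e, f}
  B3:   IN={b, c, d, e}   OUT={a, b, c, e}
  B4:   IN={a, b, c, e}   OUT={a, b, c, d, e, f}
  B5:   IN={a, b, c, d, e, f}   OUT={a, b, f}
  B6:   IN={a, b, f}   OUT={c}
  B7:   IN={c}   OUT={}
  B8:   IN={}   OUT={}

Merge at B0: OUT[B0] = IN[B1] = {b, d, e, f}
Applying B0's transfer function to that OUT value gives IN[B0] (row B0 above).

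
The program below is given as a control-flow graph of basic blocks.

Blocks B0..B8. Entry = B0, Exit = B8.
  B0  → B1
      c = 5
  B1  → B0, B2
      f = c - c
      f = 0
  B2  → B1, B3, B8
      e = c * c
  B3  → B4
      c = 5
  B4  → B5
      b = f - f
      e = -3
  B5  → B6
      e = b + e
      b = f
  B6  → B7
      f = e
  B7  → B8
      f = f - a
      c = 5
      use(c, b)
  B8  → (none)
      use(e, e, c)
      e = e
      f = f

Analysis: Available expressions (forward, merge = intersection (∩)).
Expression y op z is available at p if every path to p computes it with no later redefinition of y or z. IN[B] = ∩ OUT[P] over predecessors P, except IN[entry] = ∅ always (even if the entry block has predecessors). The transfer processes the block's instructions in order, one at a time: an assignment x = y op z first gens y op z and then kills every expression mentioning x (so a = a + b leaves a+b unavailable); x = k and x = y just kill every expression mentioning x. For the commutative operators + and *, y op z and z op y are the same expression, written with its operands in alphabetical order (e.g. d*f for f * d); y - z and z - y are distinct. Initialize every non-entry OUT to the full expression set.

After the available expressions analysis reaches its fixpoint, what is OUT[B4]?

Answer: {f-f}

Trace:
Converged values:
  B0:   IN={}   OUT={}
  B1:   IN={}   OUT={c-c}
  B2:   IN={c-c}   OUT={c*c, c-c}
  B3:   IN={c*c, c-c}   OUT={}
  B4:   IN={}   OUT={f-f}
  B5:   IN={f-f}   OUT={f-f}
  B6:   IN={f-f}   OUT={}
  B7:   IN={}   OUT={}
  B8:   IN={}   OUT={}

Merge at B4: IN[B4] = OUT[B3] = {}
Applying B4's transfer function to that IN value gives OUT[B4] (row B4 above).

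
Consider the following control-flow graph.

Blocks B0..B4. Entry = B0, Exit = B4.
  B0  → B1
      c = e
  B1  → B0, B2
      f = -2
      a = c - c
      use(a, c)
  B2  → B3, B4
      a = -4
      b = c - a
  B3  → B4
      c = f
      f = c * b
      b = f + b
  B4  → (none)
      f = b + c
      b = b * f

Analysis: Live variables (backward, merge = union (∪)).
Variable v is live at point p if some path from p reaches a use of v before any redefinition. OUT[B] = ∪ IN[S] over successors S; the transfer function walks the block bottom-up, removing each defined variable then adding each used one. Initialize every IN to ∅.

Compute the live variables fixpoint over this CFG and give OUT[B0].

Per-block solution:
  B0: | IN={e} | OUT={c, e}
  B1: | IN={c, e} | OUT={c, e, f}
  B2: | IN={c, f} | OUT={b, c, f}
  B3: | IN={b, f} | OUT={b, c}
  B4: | IN={b, c} | OUT={}

Merge at B0: OUT[B0] = IN[B1] = {c, e}

Answer: {c, e}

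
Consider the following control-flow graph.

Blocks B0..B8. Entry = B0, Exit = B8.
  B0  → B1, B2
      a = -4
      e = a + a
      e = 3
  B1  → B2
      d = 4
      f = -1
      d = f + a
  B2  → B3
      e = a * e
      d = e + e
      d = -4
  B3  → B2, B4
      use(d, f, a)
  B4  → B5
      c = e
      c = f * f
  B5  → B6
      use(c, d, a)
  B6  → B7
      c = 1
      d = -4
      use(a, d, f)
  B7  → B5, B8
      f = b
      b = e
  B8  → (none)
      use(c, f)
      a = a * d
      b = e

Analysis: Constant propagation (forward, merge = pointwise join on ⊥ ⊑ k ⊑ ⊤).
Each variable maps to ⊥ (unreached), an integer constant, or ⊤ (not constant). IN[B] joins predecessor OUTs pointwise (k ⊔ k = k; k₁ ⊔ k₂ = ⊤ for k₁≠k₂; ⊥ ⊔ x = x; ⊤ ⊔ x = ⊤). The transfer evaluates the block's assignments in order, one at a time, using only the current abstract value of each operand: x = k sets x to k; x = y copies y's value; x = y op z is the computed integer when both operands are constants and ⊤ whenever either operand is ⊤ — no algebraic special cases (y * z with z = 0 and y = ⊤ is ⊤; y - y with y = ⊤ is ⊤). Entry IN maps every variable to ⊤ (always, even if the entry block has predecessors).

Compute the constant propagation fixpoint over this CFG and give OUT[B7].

Answer: {a: -4, b: ⊤, c: 1, d: -4, e: ⊤, f: ⊤}

Derivation:
Per-block solution:
  B0:   IN=(all ⊤)   OUT={a:-4, e:3; rest ⊤}
  B1:   IN={a:-4, e:3; rest ⊤}   OUT={a:-4, d:-5, e:3, f:-1; rest ⊤}
  B2:   IN={a:-4; rest ⊤}   OUT={a:-4, d:-4; rest ⊤}
  B3:   IN={a:-4, d:-4; rest ⊤}   OUT={a:-4, d:-4; rest ⊤}
  B4:   IN={a:-4, d:-4; rest ⊤}   OUT={a:-4, d:-4; rest ⊤}
  B5:   IN={a:-4, d:-4; rest ⊤}   OUT={a:-4, d:-4; rest ⊤}
  B6:   IN={a:-4, d:-4; rest ⊤}   OUT={a:-4, c:1, d:-4; rest ⊤}
  B7:   IN={a:-4, c:1, d:-4; rest ⊤}   OUT={a:-4, c:1, d:-4; rest ⊤}
  B8:   IN={a:-4, c:1, d:-4; rest ⊤}   OUT={a:16, c:1, d:-4; rest ⊤}

Merge at B7: IN[B7] = OUT[B6] = {a: -4, b: ⊤, c: 1, d: -4, e: ⊤, f: ⊤}
Applying B7's transfer function to that IN value gives OUT[B7] (row B7 above).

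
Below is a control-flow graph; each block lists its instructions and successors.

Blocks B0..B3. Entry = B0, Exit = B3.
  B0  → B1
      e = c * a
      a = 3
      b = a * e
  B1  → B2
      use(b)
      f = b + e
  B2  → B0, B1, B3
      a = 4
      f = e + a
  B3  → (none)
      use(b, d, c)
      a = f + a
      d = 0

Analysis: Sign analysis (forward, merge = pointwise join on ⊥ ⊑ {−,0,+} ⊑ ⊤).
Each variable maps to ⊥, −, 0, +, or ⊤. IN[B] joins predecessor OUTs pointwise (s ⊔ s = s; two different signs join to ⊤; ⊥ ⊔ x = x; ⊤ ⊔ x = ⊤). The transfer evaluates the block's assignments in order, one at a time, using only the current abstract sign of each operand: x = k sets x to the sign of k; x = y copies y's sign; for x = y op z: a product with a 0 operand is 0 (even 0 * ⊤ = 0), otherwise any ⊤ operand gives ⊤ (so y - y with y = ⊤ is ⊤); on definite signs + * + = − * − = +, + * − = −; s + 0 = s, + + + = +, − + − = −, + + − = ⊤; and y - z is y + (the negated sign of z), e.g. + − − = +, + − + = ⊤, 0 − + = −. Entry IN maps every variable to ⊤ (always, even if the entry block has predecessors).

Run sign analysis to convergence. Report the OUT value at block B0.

Per-block solution:
  B0:  IN=(all ⊤)  OUT={a:+; rest ⊤}
  B1:  IN={a:+; rest ⊤}  OUT={a:+; rest ⊤}
  B2:  IN={a:+; rest ⊤}  OUT={a:+; rest ⊤}
  B3:  IN={a:+; rest ⊤}  OUT={d:0; rest ⊤}

Merge at B0 (entry node, so the boundary value (all ⊤) is joined with the incoming edge(s)): IN[B0] = (all ⊤) ⊔ OUT[B2] = {a: ⊤, b: ⊤, c: ⊤, d: ⊤, e: ⊤, f: ⊤}
Applying B0's transfer function to that IN value gives OUT[B0] (row B0 above).

Answer: {a: +, b: ⊤, c: ⊤, d: ⊤, e: ⊤, f: ⊤}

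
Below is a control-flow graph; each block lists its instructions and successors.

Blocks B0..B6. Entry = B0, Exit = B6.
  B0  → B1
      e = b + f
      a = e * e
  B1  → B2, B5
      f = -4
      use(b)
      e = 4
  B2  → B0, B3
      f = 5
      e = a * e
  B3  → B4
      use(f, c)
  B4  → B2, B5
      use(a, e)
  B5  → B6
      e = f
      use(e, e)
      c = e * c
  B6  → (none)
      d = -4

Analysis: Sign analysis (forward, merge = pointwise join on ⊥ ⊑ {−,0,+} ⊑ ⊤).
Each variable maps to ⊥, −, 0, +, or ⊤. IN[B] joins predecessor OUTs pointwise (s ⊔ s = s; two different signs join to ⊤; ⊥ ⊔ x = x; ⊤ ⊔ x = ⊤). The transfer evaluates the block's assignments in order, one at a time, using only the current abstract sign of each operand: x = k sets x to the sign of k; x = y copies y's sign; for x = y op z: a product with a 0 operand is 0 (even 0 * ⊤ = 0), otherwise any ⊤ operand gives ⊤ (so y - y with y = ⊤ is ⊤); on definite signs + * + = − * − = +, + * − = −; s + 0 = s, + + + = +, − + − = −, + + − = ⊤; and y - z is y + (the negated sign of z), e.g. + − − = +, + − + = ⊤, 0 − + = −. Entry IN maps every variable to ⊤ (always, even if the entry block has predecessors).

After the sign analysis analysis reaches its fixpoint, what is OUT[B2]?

Answer: {a: ⊤, b: ⊤, c: ⊤, d: ⊤, e: ⊤, f: +}

Derivation:
Converged values:
  B0:   IN=(all ⊤)   OUT=(all ⊤)
  B1:   IN=(all ⊤)   OUT={e:+, f:-; rest ⊤}
  B2:   IN=(all ⊤)   OUT={f:+; rest ⊤}
  B3:   IN={f:+; rest ⊤}   OUT={f:+; rest ⊤}
  B4:   IN={f:+; rest ⊤}   OUT={f:+; rest ⊤}
  B5:   IN=(all ⊤)   OUT=(all ⊤)
  B6:   IN=(all ⊤)   OUT={d:-; rest ⊤}

Merge at B2: IN[B2] = OUT[B1] ⊔ OUT[B4] = {a: ⊤, b: ⊤, c: ⊤, d: ⊤, e: ⊤, f: ⊤}
Applying B2's transfer function to that IN value gives OUT[B2] (row B2 above).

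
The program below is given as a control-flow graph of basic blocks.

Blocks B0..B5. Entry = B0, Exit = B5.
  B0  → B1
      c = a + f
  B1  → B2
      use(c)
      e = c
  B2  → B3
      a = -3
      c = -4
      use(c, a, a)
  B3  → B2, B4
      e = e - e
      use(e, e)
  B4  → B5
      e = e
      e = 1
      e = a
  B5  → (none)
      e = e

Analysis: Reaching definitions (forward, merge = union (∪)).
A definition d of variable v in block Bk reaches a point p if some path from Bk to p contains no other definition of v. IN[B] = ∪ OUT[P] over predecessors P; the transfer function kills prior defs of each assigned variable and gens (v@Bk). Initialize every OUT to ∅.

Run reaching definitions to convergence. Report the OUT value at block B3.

Answer: {a@B2, c@B2, e@B3}

Derivation:
Per-block solution:
  B0:  IN={}  OUT={c@B0}
  B1:  IN={c@B0}  OUT={c@B0, e@B1}
  B2:  IN={a@B2, c@B0, c@B2, e@B1, e@B3}  OUT={a@B2, c@B2, e@B1, e@B3}
  B3:  IN={a@B2, c@B2, e@B1, e@B3}  OUT={a@B2, c@B2, e@B3}
  B4:  IN={a@B2, c@B2, e@B3}  OUT={a@B2, c@B2, e@B4}
  B5:  IN={a@B2, c@B2, e@B4}  OUT={a@B2, c@B2, e@B5}

Merge at B3: IN[B3] = OUT[B2] = {a@B2, c@B2, e@B1, e@B3}
Applying B3's transfer function to that IN value gives OUT[B3] (row B3 above).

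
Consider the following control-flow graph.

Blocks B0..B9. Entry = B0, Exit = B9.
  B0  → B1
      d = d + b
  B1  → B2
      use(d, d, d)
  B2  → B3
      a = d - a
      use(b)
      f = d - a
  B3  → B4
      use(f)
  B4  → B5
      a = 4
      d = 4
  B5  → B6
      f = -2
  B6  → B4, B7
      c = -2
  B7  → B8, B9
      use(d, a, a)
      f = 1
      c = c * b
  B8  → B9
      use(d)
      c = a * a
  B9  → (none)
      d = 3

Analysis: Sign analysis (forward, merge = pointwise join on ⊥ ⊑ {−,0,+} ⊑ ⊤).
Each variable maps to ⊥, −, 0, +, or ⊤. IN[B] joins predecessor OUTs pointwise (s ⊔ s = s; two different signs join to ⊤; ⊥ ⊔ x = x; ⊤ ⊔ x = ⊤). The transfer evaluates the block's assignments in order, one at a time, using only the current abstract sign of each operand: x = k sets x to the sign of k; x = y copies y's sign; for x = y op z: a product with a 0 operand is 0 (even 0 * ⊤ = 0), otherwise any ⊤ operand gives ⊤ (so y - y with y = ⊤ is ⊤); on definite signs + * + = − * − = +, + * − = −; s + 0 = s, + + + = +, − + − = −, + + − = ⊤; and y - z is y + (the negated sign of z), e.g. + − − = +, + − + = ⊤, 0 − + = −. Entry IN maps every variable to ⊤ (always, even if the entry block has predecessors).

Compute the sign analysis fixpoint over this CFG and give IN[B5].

Per-block solution:
  B0:   IN=(all ⊤)   OUT=(all ⊤)
  B1:   IN=(all ⊤)   OUT=(all ⊤)
  B2:   IN=(all ⊤)   OUT=(all ⊤)
  B3:   IN=(all ⊤)   OUT=(all ⊤)
  B4:   IN=(all ⊤)   OUT={a:+, d:+; rest ⊤}
  B5:   IN={a:+, d:+; rest ⊤}   OUT={a:+, d:+, f:-; rest ⊤}
  B6:   IN={a:+, d:+, f:-; rest ⊤}   OUT={a:+, c:-, d:+, f:-; rest ⊤}
  B7:   IN={a:+, c:-, d:+, f:-; rest ⊤}   OUT={a:+, d:+, f:+; rest ⊤}
  B8:   IN={a:+, d:+, f:+; rest ⊤}   OUT={a:+, c:+, d:+, f:+; rest ⊤}
  B9:   IN={a:+, d:+, f:+; rest ⊤}   OUT={a:+, d:+, f:+; rest ⊤}

Merge at B5: IN[B5] = OUT[B4] = {a: +, b: ⊤, c: ⊤, d: +, e: ⊤, f: ⊤}

Answer: {a: +, b: ⊤, c: ⊤, d: +, e: ⊤, f: ⊤}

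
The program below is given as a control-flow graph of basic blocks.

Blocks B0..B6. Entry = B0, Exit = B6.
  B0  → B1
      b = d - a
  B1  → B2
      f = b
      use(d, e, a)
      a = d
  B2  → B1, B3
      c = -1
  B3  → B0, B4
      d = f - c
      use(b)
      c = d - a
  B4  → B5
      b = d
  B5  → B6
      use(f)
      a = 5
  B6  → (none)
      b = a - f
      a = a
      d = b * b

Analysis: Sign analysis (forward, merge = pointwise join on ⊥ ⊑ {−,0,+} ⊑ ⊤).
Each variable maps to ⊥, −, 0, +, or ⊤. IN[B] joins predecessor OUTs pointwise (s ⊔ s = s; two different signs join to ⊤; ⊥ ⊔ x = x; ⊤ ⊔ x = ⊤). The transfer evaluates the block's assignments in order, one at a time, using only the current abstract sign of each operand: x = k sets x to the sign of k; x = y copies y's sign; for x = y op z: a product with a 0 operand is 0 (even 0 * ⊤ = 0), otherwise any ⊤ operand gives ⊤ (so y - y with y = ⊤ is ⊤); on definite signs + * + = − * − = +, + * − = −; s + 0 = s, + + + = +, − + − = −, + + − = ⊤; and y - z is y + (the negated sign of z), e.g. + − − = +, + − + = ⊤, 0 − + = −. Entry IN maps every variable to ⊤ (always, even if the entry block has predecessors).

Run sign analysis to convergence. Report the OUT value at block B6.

Per-block solution:
  B0:   IN=(all ⊤)   OUT=(all ⊤)
  B1:   IN=(all ⊤)   OUT=(all ⊤)
  B2:   IN=(all ⊤)   OUT={c:-; rest ⊤}
  B3:   IN={c:-; rest ⊤}   OUT=(all ⊤)
  B4:   IN=(all ⊤)   OUT=(all ⊤)
  B5:   IN=(all ⊤)   OUT={a:+; rest ⊤}
  B6:   IN={a:+; rest ⊤}   OUT={a:+; rest ⊤}

Merge at B6: IN[B6] = OUT[B5] = {a: +, b: ⊤, c: ⊤, d: ⊤, e: ⊤, f: ⊤}
Applying B6's transfer function to that IN value gives OUT[B6] (row B6 above).

Answer: {a: +, b: ⊤, c: ⊤, d: ⊤, e: ⊤, f: ⊤}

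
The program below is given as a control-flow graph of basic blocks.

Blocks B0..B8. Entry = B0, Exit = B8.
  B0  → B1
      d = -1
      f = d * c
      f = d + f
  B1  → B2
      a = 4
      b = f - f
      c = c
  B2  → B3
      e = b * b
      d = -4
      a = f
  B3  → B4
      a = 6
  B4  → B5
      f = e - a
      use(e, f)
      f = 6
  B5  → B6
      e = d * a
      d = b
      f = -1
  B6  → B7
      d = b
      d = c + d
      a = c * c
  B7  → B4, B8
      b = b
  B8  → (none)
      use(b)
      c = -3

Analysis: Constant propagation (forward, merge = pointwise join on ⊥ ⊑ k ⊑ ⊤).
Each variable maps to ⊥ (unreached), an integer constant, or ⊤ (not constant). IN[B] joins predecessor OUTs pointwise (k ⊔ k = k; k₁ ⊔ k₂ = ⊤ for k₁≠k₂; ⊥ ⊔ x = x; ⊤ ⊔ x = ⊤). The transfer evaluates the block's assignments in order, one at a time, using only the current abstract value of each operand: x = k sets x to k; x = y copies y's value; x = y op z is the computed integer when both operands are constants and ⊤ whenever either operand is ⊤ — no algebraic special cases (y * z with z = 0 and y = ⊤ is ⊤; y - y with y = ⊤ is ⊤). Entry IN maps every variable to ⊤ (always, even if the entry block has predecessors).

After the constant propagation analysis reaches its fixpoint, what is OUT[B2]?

Answer: {a: ⊤, b: ⊤, c: ⊤, d: -4, e: ⊤, f: ⊤}

Derivation:
Converged values:
  B0:   IN=(all ⊤)   OUT={d:-1; rest ⊤}
  B1:   IN={d:-1; rest ⊤}   OUT={a:4, d:-1; rest ⊤}
  B2:   IN={a:4, d:-1; rest ⊤}   OUT={d:-4; rest ⊤}
  B3:   IN={d:-4; rest ⊤}   OUT={a:6, d:-4; rest ⊤}
  B4:   IN=(all ⊤)   OUT={f:6; rest ⊤}
  B5:   IN={f:6; rest ⊤}   OUT={f:-1; rest ⊤}
  B6:   IN={f:-1; rest ⊤}   OUT={f:-1; rest ⊤}
  B7:   IN={f:-1; rest ⊤}   OUT={f:-1; rest ⊤}
  B8:   IN={f:-1; rest ⊤}   OUT={c:-3, f:-1; rest ⊤}

Merge at B2: IN[B2] = OUT[B1] = {a: 4, b: ⊤, c: ⊤, d: -1, e: ⊤, f: ⊤}
Applying B2's transfer function to that IN value gives OUT[B2] (row B2 above).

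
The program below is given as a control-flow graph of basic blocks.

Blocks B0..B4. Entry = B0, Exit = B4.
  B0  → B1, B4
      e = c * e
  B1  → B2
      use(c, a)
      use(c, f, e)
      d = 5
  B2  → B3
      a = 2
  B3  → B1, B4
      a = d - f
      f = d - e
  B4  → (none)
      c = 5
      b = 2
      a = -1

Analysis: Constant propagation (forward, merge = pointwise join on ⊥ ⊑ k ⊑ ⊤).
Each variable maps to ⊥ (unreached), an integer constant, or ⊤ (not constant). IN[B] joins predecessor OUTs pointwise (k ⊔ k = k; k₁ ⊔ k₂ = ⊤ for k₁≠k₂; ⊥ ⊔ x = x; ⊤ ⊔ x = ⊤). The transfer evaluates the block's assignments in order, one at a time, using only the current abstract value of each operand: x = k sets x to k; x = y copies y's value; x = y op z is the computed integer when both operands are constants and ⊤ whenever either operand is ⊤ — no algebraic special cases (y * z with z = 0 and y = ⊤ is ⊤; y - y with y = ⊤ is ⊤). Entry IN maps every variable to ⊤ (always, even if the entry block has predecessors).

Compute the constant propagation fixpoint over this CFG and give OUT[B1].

Answer: {a: ⊤, b: ⊤, c: ⊤, d: 5, e: ⊤, f: ⊤}

Derivation:
Converged values:
  B0: | IN=(all ⊤) | OUT=(all ⊤)
  B1: | IN=(all ⊤) | OUT={d:5; rest ⊤}
  B2: | IN={d:5; rest ⊤} | OUT={a:2, d:5; rest ⊤}
  B3: | IN={a:2, d:5; rest ⊤} | OUT={d:5; rest ⊤}
  B4: | IN=(all ⊤) | OUT={a:-1, b:2, c:5; rest ⊤}

Merge at B1: IN[B1] = OUT[B0] ⊔ OUT[B3] = {a: ⊤, b: ⊤, c: ⊤, d: ⊤, e: ⊤, f: ⊤}
Applying B1's transfer function to that IN value gives OUT[B1] (row B1 above).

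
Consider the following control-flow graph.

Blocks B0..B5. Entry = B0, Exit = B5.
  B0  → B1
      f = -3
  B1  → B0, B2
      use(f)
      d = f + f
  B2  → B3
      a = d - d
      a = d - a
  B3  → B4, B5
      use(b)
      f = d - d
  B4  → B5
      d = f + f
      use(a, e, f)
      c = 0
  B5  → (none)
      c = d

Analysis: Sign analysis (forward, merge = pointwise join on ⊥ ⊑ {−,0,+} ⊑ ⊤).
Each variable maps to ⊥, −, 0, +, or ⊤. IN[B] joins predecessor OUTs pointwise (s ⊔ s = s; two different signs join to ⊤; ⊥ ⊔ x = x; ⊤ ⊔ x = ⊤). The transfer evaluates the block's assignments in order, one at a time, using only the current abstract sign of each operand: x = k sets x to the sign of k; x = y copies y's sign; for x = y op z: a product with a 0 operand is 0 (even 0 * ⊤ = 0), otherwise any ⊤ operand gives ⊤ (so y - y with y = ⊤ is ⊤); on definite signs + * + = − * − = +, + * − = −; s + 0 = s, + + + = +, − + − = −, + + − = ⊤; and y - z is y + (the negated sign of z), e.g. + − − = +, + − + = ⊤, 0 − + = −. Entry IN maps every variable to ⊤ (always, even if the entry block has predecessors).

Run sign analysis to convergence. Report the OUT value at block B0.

Answer: {a: ⊤, b: ⊤, c: ⊤, d: ⊤, e: ⊤, f: -}

Working:
Converged values:
  B0:   IN=(all ⊤)   OUT={f:-; rest ⊤}
  B1:   IN={f:-; rest ⊤}   OUT={d:-, f:-; rest ⊤}
  B2:   IN={d:-, f:-; rest ⊤}   OUT={d:-, f:-; rest ⊤}
  B3:   IN={d:-, f:-; rest ⊤}   OUT={d:-; rest ⊤}
  B4:   IN={d:-; rest ⊤}   OUT={c:0; rest ⊤}
  B5:   IN=(all ⊤)   OUT=(all ⊤)

Merge at B0 (entry node, so the boundary value (all ⊤) is joined with the incoming edge(s)): IN[B0] = (all ⊤) ⊔ OUT[B1] = {a: ⊤, b: ⊤, c: ⊤, d: ⊤, e: ⊤, f: ⊤}
Applying B0's transfer function to that IN value gives OUT[B0] (row B0 above).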